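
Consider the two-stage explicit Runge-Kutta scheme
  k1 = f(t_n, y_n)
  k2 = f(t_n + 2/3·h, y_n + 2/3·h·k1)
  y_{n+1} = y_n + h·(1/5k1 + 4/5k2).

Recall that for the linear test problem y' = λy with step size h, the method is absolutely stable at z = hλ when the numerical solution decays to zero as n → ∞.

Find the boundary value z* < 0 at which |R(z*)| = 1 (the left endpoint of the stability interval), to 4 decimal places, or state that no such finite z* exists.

Set f=λy, z=hλ:
  k1=λy_n ⇒ h·k1=z·y_n;  k2=λ(1+2/3z)y_n ⇒ h·k2=z(1+2/3z)y_n
  y_{n+1}/y_n = 1 + 1/5z + 4/5z(1+2/3z) = 1 + z + 8/15z²
  R(z) = 1 + z + 8/15z².

Boundary: |R(x)|=1, x<0.
x=-1.14: |R|=0.5531
R=1: x+8/15x²=0 ⇒ x=−15/8=-1.8750; min R=1−1/(4·8/15)=0.5312>−1
Confirm numerically:
  x=-1.400: |R|=0.64533 <1
  x=-0.881: |R|=0.53295 <1
  x=-0.859: |R|=0.53454 <1
  x=-2.309: |R|=1.53446 >1
  x=-2.181: |R|=1.35594 >1
So |R|<1 on (-1.8750, 0).

left endpoint -1.8750.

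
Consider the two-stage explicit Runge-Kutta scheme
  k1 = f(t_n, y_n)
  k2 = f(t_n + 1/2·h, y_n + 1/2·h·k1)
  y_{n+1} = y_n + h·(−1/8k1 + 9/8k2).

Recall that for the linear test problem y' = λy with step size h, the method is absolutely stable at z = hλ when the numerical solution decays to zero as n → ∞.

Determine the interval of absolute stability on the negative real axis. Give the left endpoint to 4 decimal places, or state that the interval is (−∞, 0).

Set f=λy, z=hλ:
  k1=λy_n ⇒ h·k1=z·y_n;  k2=λ(1+1/2z)y_n ⇒ h·k2=z(1+1/2z)y_n
  y_{n+1}/y_n = 1 − 1/8z + 9/8z(1+1/2z) = 1 + z + 9/16z²
  so R(z) = 1 + z + 9/16z².

Find x<0 with |R(x)|<1.
x=-0.58: |R|=0.6092
R=1: x+9/16x²=0 ⇒ x=−16/9=-1.7778; min R=1−1/(4·9/16)=0.5556>−1
Confirm numerically:
  x=-1.366: |R|=0.68360 <1
  x=-1.225: |R|=0.61910 <1
  x=-0.874: |R|=0.55568 <1
  x=-2.116: |R|=1.40257 >1
  x=-2.021: |R|=1.27650 >1
So |R|<1 on (-1.7778, 0).

(-1.7778, 0).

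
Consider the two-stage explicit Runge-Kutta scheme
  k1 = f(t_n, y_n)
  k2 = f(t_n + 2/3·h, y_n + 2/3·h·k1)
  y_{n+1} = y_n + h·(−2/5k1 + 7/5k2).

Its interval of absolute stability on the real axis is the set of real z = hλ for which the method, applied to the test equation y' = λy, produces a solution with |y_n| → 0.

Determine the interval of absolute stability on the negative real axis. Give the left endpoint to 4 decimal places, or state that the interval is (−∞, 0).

Test eqn y'=λy, z=hλ:
  k1=λy_n ⇒ h·k1=z·y_n;  k2=λ(1+2/3z)y_n ⇒ h·k2=z(1+2/3z)y_n
  y_{n+1}/y_n = 1 − 2/5z + 7/5z(1+2/3z) = 1 + z + 14/15z²
  Hence R(z) = 1 + z + 14/15z².

Find x<0 with |R(x)|<1.
x=-0.99: |R|=0.9248
R=1: x+14/15x²=0 ⇒ x=−15/14=-1.0714; min R=1−1/(4·14/15)=0.7321>−1
Confirm numerically:
  x=-0.976: |R|=0.91307 <1
  x=-0.905: |R|=0.85942 <1
  x=-0.823: |R|=0.80917 <1
  x=-1.442: |R|=1.49874 >1
  x=-1.110: |R|=1.03996 >1
Interval (-1.0714, 0).

z∈(-1.0714,0).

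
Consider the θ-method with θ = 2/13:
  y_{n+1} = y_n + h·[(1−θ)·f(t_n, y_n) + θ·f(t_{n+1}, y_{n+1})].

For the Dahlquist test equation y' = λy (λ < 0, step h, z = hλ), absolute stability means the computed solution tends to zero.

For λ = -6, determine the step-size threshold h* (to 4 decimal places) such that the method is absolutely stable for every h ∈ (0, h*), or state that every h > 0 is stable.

Test eqn y'=λy, z=hλ:
  y_{n+1} = y_n + z·[11/13·y_n + 2/13·y_{n+1}] ⇒ (1 − 2/13z)y_{n+1} = (1 + 11/13z)y_n
  so R(z) = (1 + 11/13z)/(1 − 2/13z).

Boundary: |R(x)|=1, x<0.
x=-0.88: |R|=0.2249
R=−1: 1+11/13x = −1+2/13x ⇒ -9/13x=2 ⇒ x=2/(-9/13)=-2.8889
Confirm numerically:
  x=-2.628: |R|=0.87138 <1
  x=-1.448: |R|=0.18420 <1
  x=-1.268: |R|=0.06102 <1
  x=-3.446: |R|=1.25206 >1
  x=-3.333: |R|=1.20324 >1
So |R|<1 on (-2.8889, 0).

(-2.8889,0); λ=-6 ⇒ h* = (26/9)/6 = 0.4815.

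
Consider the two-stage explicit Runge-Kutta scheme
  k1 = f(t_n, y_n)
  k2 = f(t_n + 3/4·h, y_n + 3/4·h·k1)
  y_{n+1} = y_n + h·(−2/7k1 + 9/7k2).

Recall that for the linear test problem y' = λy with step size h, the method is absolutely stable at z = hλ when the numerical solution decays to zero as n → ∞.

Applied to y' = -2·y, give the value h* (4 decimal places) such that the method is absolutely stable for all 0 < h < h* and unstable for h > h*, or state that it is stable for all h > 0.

Set f=λy, z=hλ:
  k1=λy_n ⇒ h·k1=z·y_n;  k2=λ(1+3/4z)y_n ⇒ h·k2=z(1+3/4z)y_n
  y_{n+1}/y_n = 1 − 2/7z + 9/7z(1+3/4z) = 1 + z + 27/28z²
  ⇒ R(z) = 1 + z + 27/28z².

Solve |R(x)|<1 on ℝ⁻.
x=-0.9: |R|=0.8811
R=1: x+27/28x²=0 ⇒ x=−28/27=-1.0370; min R=1−1/(4·27/28)=0.7407>−1
Confirm numerically:
  x=-0.787: |R|=0.81025 <1
  x=-0.694: |R|=0.77043 <1
  x=-0.512: |R|=0.74078 <1
  x=-0.466: |R|=0.74340 <1
  x=-1.372: |R|=1.44316 >1
  x=-1.367: |R|=1.43495 >1
  x=-1.320: |R|=1.36017 >1
Stable set (-1.0370, 0).

(-1.0370,0); λ=-2 ⇒ h* = (28/27)/2 = 0.5185.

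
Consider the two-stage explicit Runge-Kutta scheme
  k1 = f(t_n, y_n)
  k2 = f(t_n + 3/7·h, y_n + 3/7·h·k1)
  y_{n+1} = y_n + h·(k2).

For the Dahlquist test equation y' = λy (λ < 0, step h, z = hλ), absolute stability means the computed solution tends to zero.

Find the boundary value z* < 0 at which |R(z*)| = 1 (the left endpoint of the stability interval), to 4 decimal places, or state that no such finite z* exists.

With y'=λy (z=hλ):
  k1=λy_n ⇒ h·k1=z·y_n;  k2=λ(1+3/7z)y_n ⇒ h·k2=z(1+3/7z)y_n
  y_{n+1}/y_n = 1 + z(1+3/7z) = 1 + z + 3/7z²
  ⇒ R(z) = 1 + z + 3/7z².

Find x<0 with |R(x)|<1.
x=-1.38: |R|=0.4362
R=1: x+3/7x²=0 ⇒ x=−7/3=-2.3333; min R=1−1/(4·3/7)=0.4167>−1
Confirm numerically:
  x=-2.144: |R|=0.82603 <1
  x=-1.713: |R|=0.54459 <1
  x=-1.109: |R|=0.41809 <1
  x=-1.011: |R|=0.42705 <1
  x=-2.687: |R|=1.40727 >1
  x=-2.651: |R|=1.36091 >1
  x=-2.603: |R|=1.30083 >1
So |R|<1 on (-2.3333, 0).

z* = -2.3333.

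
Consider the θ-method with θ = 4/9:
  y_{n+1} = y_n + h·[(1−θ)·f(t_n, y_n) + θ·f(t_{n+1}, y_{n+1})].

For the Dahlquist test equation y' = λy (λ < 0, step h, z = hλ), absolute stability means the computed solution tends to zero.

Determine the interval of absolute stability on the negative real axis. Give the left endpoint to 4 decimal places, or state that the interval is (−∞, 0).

z∈(-18.0000,0).

On y'=λy, z=hλ:
  y_{n+1} = y_n + z·[5/9·y_n + 4/9·y_{n+1}] ⇒ (1 − 4/9z)y_{n+1} = (1 + 5/9z)y_n
  so R(z) = (1 + 5/9z)/(1 − 4/9z).

Boundary: |R(x)|=1, x<0.
x=-1.52: |R|=0.0928
R=−1: 1+5/9x = −1+4/9x ⇒ -1/9x=2 ⇒ x=2/(-1/9)=-18.0000
Confirm numerically:
  x=-15.498: |R|=0.96476 <1
  x=-13.043: |R|=0.91897 <1
  x=-8.913: |R|=0.79649 <1
  x=-18.543: |R|=1.00653 >1
  x=-18.387: |R|=1.00469 >1
  x=-18.191: |R|=1.00234 >1
Stable set (-18.0000, 0).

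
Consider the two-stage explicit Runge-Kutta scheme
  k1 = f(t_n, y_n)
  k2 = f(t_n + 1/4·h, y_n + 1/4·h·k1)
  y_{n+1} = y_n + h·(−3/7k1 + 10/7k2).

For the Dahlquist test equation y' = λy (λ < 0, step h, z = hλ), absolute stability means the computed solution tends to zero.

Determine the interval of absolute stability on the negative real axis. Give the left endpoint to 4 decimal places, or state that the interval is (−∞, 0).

Set f=λy, z=hλ:
  k1=λy_n ⇒ h·k1=z·y_n;  k2=λ(1+1/4z)y_n ⇒ h·k2=z(1+1/4z)y_n
  y_{n+1}/y_n = 1 − 3/7z + 10/7z(1+1/4z) = 1 + z + 5/14z²
  ⇒ R(z) = 1 + z + 5/14z².

Boundary: |R(x)|=1, x<0.
x=-0.67: |R|=0.4903
R=1: x+5/14x²=0 ⇒ x=−14/5=-2.8000; min R=1−1/(4·5/14)=0.3000>−1
Confirm numerically:
  x=-2.608: |R|=0.82117 <1
  x=-1.670: |R|=0.32604 <1
  x=-1.481: |R|=0.30234 <1
  x=-1.315: |R|=0.30258 <1
  x=-3.114: |R|=1.34921 >1
  x=-3.035: |R|=1.25472 >1
  x=-3.032: |R|=1.25122 >1
Stable set (-2.8000, 0).

(-2.8000, 0).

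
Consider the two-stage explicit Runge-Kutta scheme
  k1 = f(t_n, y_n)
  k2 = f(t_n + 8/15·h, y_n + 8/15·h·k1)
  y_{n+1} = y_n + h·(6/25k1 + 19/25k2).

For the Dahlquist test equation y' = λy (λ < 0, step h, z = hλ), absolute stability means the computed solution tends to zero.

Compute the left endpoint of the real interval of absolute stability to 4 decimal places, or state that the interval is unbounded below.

z* = -2.4671.

With y'=λy (z=hλ):
  k1=λy_n ⇒ h·k1=z·y_n;  k2=λ(1+8/15z)y_n ⇒ h·k2=z(1+8/15z)y_n
  y_{n+1}/y_n = 1 + 6/25z + 19/25z(1+8/15z) = 1 + z + 152/375z²
  so R(z) = 1 + z + 152/375z².

Need |R(x)|<1, x<0.
x=-1.21: |R|=0.3834
R=1: x+152/375x²=0 ⇒ x=−375/152=-2.4671; min R=1−1/(4·152/375)=0.3832>−1
Confirm numerically:
  x=-2.215: |R|=0.77366 <1
  x=-1.904: |R|=0.56542 <1
  x=-1.610: |R|=0.44066 <1
  x=-2.991: |R|=1.63514 >1
  x=-2.940: |R|=1.56354 >1
  x=-2.501: |R|=1.03436 >1
So |R|<1 on (-2.4671, 0).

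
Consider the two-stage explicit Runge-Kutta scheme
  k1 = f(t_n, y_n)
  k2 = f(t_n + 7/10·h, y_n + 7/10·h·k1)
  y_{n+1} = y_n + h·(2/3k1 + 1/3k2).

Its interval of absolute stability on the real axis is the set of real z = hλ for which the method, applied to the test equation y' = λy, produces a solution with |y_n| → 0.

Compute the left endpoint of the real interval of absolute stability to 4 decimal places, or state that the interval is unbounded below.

left endpoint -4.2857.

Test eqn y'=λy, z=hλ:
  k1=λy_n ⇒ h·k1=z·y_n;  k2=λ(1+7/10z)y_n ⇒ h·k2=z(1+7/10z)y_n
  y_{n+1}/y_n = 1 + 2/3z + 1/3z(1+7/10z) = 1 + z + 7/30z²
  Hence R(z) = 1 + z + 7/30z².

Need |R(x)|<1, x<0.
x=-1.13: |R|=0.1679
R=1: x+7/30x²=0 ⇒ x=−30/7=-4.2857; min R=1−1/(4·7/30)=-0.0714>−1
Confirm numerically:
  x=-3.702: |R|=0.49579 <1
  x=-3.477: |R|=0.34389 <1
  x=-2.445: |R|=0.05013 <1
  x=-1.802: |R|=0.04432 <1
  x=-4.819: |R|=1.59964 >1
  x=-4.453: |R|=1.17382 >1
  x=-4.373: |R|=1.08906 >1
Stable set (-4.2857, 0).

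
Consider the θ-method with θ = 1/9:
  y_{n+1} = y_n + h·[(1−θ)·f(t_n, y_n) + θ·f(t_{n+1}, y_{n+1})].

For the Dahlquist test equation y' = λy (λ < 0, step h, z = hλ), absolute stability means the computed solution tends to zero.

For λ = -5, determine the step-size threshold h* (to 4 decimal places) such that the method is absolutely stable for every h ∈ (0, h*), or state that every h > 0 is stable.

(-2.5714,0); λ=-5 ⇒ h* = (18/7)/5 = 0.5143.

Test eqn y'=λy, z=hλ:
  y_{n+1} = y_n + z·[8/9·y_n + 1/9·y_{n+1}] ⇒ (1 − 1/9z)y_{n+1} = (1 + 8/9z)y_n
  so R(z) = (1 + 8/9z)/(1 − 1/9z).

Find x<0 with |R(x)|<1.
x=-1.43: |R|=0.2339
R=−1: 1+8/9x = −1+1/9x ⇒ -7/9x=2 ⇒ x=2/(-7/9)=-2.5714
Confirm numerically:
  x=-2.501: |R|=0.95713 <1
  x=-1.970: |R|=0.61623 <1
  x=-1.065: |R|=0.04769 <1
  x=-3.035: |R|=1.26963 >1
  x=-2.658: |R|=1.05198 >1
  x=-2.593: |R|=1.01303 >1
Interval (-2.5714, 0).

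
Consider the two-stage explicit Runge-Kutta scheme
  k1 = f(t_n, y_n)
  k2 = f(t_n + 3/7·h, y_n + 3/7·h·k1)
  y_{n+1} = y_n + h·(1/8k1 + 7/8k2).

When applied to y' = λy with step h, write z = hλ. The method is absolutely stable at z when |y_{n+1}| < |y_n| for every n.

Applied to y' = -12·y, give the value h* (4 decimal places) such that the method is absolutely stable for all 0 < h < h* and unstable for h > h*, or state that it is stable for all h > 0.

(-2.6667,0); λ=-12 ⇒ h* = (8/3)/12 = 0.2222.

Test eqn y'=λy, z=hλ:
  k1=λy_n ⇒ h·k1=z·y_n;  k2=λ(1+3/7z)y_n ⇒ h·k2=z(1+3/7z)y_n
  y_{n+1}/y_n = 1 + 1/8z + 7/8z(1+3/7z) = 1 + z + 3/8z²
  Hence R(z) = 1 + z + 3/8z².

Need |R(x)|<1, x<0.
x=-0.95: |R|=0.3884
R=1: x+3/8x²=0 ⇒ x=−8/3=-2.6667; min R=1−1/(4·3/8)=0.3333>−1
Confirm numerically:
  x=-2.598: |R|=0.93310 <1
  x=-1.744: |R|=0.39658 <1
  x=-1.635: |R|=0.36746 <1
  x=-3.221: |R|=1.66957 >1
  x=-3.115: |R|=1.52371 >1
  x=-2.757: |R|=1.09339 >1
So |R|<1 on (-2.6667, 0).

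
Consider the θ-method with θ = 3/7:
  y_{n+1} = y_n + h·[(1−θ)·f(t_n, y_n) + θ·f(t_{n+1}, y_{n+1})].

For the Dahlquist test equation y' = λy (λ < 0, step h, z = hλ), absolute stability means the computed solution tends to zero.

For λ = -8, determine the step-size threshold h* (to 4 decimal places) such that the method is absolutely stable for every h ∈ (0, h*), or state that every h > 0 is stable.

With y'=λy (z=hλ):
  y_{n+1} = y_n + z·[4/7·y_n + 3/7·y_{n+1}] ⇒ (1 − 3/7z)y_{n+1} = (1 + 4/7z)y_n
  ⇒ R(z) = (1 + 4/7z)/(1 − 3/7z).

Need |R(x)|<1, x<0.
x=-1.04: |R|=0.2806
R=−1: 1+4/7x = −1+3/7x ⇒ -1/7x=2 ⇒ x=2/(-1/7)=-14.0000
Confirm numerically:
  x=-11.528: |R|=0.94055 <1
  x=-11.261: |R|=0.93284 <1
  x=-10.435: |R|=0.90693 <1
  x=-6.495: |R|=0.71663 <1
  x=-14.430: |R|=1.00855 >1
  x=-14.023: |R|=1.00047 >1
Interval (-14.0000, 0).

(-14.0000,0); λ=-8 ⇒ h* = (14)/8 = 1.7500.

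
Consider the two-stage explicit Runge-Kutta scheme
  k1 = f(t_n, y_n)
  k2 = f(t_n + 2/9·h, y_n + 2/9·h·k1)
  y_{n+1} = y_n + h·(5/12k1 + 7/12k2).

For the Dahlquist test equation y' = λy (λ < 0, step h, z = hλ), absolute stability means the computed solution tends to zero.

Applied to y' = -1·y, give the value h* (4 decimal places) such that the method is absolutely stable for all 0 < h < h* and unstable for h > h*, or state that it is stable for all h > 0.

Test eqn y'=λy, z=hλ:
  k1=λy_n ⇒ h·k1=z·y_n;  k2=λ(1+2/9z)y_n ⇒ h·k2=z(1+2/9z)y_n
  y_{n+1}/y_n = 1 + 5/12z + 7/12z(1+2/9z) = 1 + z + 7/54z²
  Hence R(z) = 1 + z + 7/54z².

Find x<0 with |R(x)|<1.
x=-1.67: |R|=0.3085
R=1: x+7/54x²=0 ⇒ x=−54/7=-7.7143; min R=1−1/(4·7/54)=-0.9286>−1
Confirm numerically:
  x=-7.316: |R|=0.62228 <1
  x=-4.925: |R|=0.78075 <1
  x=-4.818: |R|=0.80889 <1
  x=-3.088: |R|=0.85189 <1
  x=-7.962: |R|=1.25567 >1
  x=-7.799: |R|=1.08564 >1
  x=-7.749: |R|=1.03487 >1
Interval (-7.7143, 0).

(-7.7143,0); λ=-1 ⇒ h* = (54/7)/1 = 7.7143.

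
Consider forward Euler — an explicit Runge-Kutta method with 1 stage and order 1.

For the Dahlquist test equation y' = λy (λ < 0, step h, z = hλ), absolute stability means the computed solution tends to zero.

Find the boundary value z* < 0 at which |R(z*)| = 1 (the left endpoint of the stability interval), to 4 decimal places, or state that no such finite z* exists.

On y'=λy, z=hλ:
  order 1, 1-stage ⇒ R(z)=1+z
  (e.g. R(-0.46)=0.54000, |R|=0.54000)

Need |R(x)|<1, x<0.
x=-0.46: |R|=0.5400
|R(-2.03)|=1.0300 |R(-1.99)|=0.9900 |R(-0.89)|=0.1100
Bisect:
  x_lo=-2.5210 |R|=1.5210  x_hi=-0.1461 |R|=0.8539
  mid=-1.33356 |R|=0.33356 →hi
  mid=-1.92730 |R|=0.92730 →hi
  mid=-2.22417 |R|=1.22417 →lo
  mid=-2.07573 |R|=1.07573 →lo
  mid=-2.00152 |R|=1.00152 →lo
  mid=-1.96441 |R|=0.96441 →hi
  mid=-1.98296 |R|=0.98296 →hi
  mid=-1.99224 |R|=0.99224 →hi
  ...
  [-2.00007,-1.99992] ⇒ x*=-2.0000
So |R|<1 on (-2.0000, 0).

left endpoint -2.0000.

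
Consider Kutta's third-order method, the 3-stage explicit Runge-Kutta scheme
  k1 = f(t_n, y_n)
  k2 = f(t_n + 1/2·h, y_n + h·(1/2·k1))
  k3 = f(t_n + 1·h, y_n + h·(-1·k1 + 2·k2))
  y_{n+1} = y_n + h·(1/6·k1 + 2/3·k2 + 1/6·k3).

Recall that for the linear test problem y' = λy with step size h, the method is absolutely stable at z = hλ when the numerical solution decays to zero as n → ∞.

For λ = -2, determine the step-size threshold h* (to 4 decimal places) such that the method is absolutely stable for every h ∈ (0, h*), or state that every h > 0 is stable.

Set f=λy, z=hλ:
  order 3, 3-stage ⇒ R(z)=1+z+z^2/2+z^3/6
  (e.g. R(-0.35)=0.70410, |R|=0.70410)

Boundary: |R(x)|=1, x<0.
x=-0.35: |R|=0.7041
|R(-2.11)|=0.4496 |R(-1.14)|=0.2629 |R(-1.08)|=0.2932
Bisect:
  x_lo=-3.2523 |R|=2.6970  x_hi=-0.2506 |R|=0.7782
  mid=-1.75144 |R|=0.11310 →hi
  mid=-2.50186 |R|=0.98220 →hi
  mid=-2.87708 |R|=1.70749 →lo
  mid=-2.68947 |R|=1.31511 →lo
  mid=-2.59567 |R|=1.14164 →lo
  mid=-2.54877 |R|=1.06021 →lo
  mid=-2.52531 |R|=1.02079 →lo
  mid=-2.51359 |R|=1.00139 →lo
  mid=-2.50773 |R|=0.99177 →hi
  ...
  [-2.51286,-2.51267] ⇒ x*=-2.5127
Interval (-2.5127, 0).

(-2.5127,0); λ=-2 ⇒ h* = 1.2564.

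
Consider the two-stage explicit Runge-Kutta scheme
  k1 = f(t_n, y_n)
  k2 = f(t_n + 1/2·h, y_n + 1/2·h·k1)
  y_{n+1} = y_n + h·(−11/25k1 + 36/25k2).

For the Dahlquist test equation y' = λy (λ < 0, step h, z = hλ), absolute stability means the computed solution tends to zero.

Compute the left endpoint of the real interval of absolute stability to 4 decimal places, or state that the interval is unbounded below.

Test eqn y'=λy, z=hλ:
  k1=λy_n ⇒ h·k1=z·y_n;  k2=λ(1+1/2z)y_n ⇒ h·k2=z(1+1/2z)y_n
  y_{n+1}/y_n = 1 − 11/25z + 36/25z(1+1/2z) = 1 + z + 18/25z²
  Hence R(z) = 1 + z + 18/25z².

Find x<0 with |R(x)|<1.
x=-1.46: |R|=1.0748
R=1: x+18/25x²=0 ⇒ x=−25/18=-1.3889; min R=1−1/(4·18/25)=0.6528>−1
Confirm numerically:
  x=-1.201: |R|=0.83753 <1
  x=-1.122: |R|=0.78440 <1
  x=-0.909: |R|=0.68592 <1
  x=-0.693: |R|=0.65278 <1
  x=-1.897: |R|=1.69400 >1
  x=-1.665: |R|=1.33100 >1
So |R|<1 on (-1.3889, 0).

left endpoint -1.3889.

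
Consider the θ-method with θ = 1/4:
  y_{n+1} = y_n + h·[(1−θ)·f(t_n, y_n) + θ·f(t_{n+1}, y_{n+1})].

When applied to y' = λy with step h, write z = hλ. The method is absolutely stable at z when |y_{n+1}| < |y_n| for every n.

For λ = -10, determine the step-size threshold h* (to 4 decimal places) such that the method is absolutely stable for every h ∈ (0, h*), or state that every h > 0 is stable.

On y'=λy, z=hλ:
  y_{n+1} = y_n + z·[3/4·y_n + 1/4·y_{n+1}] ⇒ (1 − 1/4z)y_{n+1} = (1 + 3/4z)y_n
  Hence R(z) = (1 + 3/4z)/(1 − 1/4z).

Boundary: |R(x)|=1, x<0.
x=-0.96: |R|=0.2258
R=−1: 1+3/4x = −1+1/4x ⇒ -1/2x=2 ⇒ x=2/(-1/2)=-4.0000
Confirm numerically:
  x=-3.653: |R|=0.90932 <1
  x=-3.157: |R|=0.76443 <1
  x=-2.103: |R|=0.37834 <1
  x=-4.234: |R|=1.05684 >1
  x=-4.039: |R|=1.00970 >1
So |R|<1 on (-4.0000, 0).

(-4.0000,0); λ=-10 ⇒ h* = (4)/10 = 0.4000.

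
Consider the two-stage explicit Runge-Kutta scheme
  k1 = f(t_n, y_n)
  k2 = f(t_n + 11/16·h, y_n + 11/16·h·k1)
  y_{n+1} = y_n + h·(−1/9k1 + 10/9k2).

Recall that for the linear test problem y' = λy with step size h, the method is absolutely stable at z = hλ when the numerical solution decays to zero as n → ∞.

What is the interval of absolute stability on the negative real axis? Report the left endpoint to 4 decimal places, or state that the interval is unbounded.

With y'=λy (z=hλ):
  k1=λy_n ⇒ h·k1=z·y_n;  k2=λ(1+11/16z)y_n ⇒ h·k2=z(1+11/16z)y_n
  y_{n+1}/y_n = 1 − 1/9z + 10/9z(1+11/16z) = 1 + z + 55/72z²
  Hence R(z) = 1 + z + 55/72z².

Boundary: |R(x)|=1, x<0.
x=-1.48: |R|=1.1932
R=1: x+55/72x²=0 ⇒ x=−72/55=-1.3091; min R=1−1/(4·55/72)=0.6727>−1
Confirm numerically:
  x=-1.092: |R|=0.81891 <1
  x=-1.022: |R|=0.77587 <1
  x=-0.713: |R|=0.67534 <1
  x=-1.846: |R|=1.75712 >1
  x=-1.815: |R|=1.70142 >1
  x=-1.538: |R|=1.26894 >1
So |R|<1 on (-1.3091, 0).

(-1.3091, 0).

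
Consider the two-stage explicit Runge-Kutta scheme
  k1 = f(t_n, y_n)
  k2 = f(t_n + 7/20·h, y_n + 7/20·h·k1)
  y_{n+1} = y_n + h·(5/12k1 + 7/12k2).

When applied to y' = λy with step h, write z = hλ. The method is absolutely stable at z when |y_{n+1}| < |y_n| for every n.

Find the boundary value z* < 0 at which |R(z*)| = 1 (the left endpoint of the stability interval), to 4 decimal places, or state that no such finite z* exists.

Test eqn y'=λy, z=hλ:
  k1=λy_n ⇒ h·k1=z·y_n;  k2=λ(1+7/20z)y_n ⇒ h·k2=z(1+7/20z)y_n
  y_{n+1}/y_n = 1 + 5/12z + 7/12z(1+7/20z) = 1 + z + 49/240z²
  R(z) = 1 + z + 49/240z².

Solve |R(x)|<1 on ℝ⁻.
x=-0.83: |R|=0.3107
R=1: x+49/240x²=0 ⇒ x=−240/49=-4.8980; min R=1−1/(4·49/240)=-0.2245>−1
Confirm numerically:
  x=-3.736: |R|=0.11370 <1
  x=-2.428: |R|=0.22440 <1
  x=-2.155: |R|=0.20684 <1
  x=-5.482: |R|=1.65368 >1
  x=-5.445: |R|=1.60814 >1
  x=-5.409: |R|=1.56436 >1
So |R|<1 on (-4.8980, 0).

left endpoint -4.8980.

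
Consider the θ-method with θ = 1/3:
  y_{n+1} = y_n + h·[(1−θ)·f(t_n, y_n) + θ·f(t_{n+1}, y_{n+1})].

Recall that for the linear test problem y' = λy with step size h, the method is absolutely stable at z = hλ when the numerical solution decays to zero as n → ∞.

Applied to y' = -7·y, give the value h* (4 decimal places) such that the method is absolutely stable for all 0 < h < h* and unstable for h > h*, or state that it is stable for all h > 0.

(-6.0000,0); λ=-7 ⇒ h* = (6)/7 = 0.8571.

Set f=λy, z=hλ:
  y_{n+1} = y_n + z·[2/3·y_n + 1/3·y_{n+1}] ⇒ (1 − 1/3z)y_{n+1} = (1 + 2/3z)y_n
  so R(z) = (1 + 2/3z)/(1 − 1/3z).

Find x<0 with |R(x)|<1.
x=-0.65: |R|=0.4658
R=−1: 1+2/3x = −1+1/3x ⇒ -1/3x=2 ⇒ x=2/(-1/3)=-6.0000
Confirm numerically:
  x=-5.920: |R|=0.99103 <1
  x=-5.652: |R|=0.95978 <1
  x=-5.269: |R|=0.91160 <1
  x=-3.461: |R|=0.60703 <1
  x=-6.497: |R|=1.05233 >1
  x=-6.280: |R|=1.03017 >1
Interval (-6.0000, 0).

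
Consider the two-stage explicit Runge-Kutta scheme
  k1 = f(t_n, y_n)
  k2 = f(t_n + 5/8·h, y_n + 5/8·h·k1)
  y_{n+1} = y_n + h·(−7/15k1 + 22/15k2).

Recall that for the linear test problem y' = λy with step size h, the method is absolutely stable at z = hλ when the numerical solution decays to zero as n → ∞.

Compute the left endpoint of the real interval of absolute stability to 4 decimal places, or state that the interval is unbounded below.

Set f=λy, z=hλ:
  k1=λy_n ⇒ h·k1=z·y_n;  k2=λ(1+5/8z)y_n ⇒ h·k2=z(1+5/8z)y_n
  y_{n+1}/y_n = 1 − 7/15z + 22/15z(1+5/8z) = 1 + z + 11/12z²
  so R(z) = 1 + z + 11/12z².

Find x<0 with |R(x)|<1.
x=-0.82: |R|=0.7964
R=1: x+11/12x²=0 ⇒ x=−12/11=-1.0909; min R=1−1/(4·11/12)=0.7273>−1
Confirm numerically:
  x=-0.933: |R|=0.86495 <1
  x=-0.592: |R|=0.72926 <1
  x=-0.489: |R|=0.73019 <1
  x=-1.537: |R|=1.62850 >1
  x=-1.212: |R|=1.13453 >1
  x=-1.144: |R|=1.05567 >1
Stable set (-1.0909, 0).

z* = -1.0909.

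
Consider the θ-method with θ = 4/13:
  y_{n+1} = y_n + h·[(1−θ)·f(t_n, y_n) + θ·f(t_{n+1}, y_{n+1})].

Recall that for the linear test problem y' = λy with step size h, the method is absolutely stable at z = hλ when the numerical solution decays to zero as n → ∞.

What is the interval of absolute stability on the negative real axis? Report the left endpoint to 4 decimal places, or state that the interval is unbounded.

On y'=λy, z=hλ:
  y_{n+1} = y_n + z·[9/13·y_n + 4/13·y_{n+1}] ⇒ (1 − 4/13z)y_{n+1} = (1 + 9/13z)y_n
  so R(z) = (1 + 9/13z)/(1 − 4/13z).

Find x<0 with |R(x)|<1.
x=-0.69: |R|=0.4308
R=−1: 1+9/13x = −1+4/13x ⇒ -5/13x=2 ⇒ x=2/(-5/13)=-5.2000
Confirm numerically:
  x=-4.079: |R|=0.80881 <1
  x=-3.779: |R|=0.74730 <1
  x=-3.240: |R|=0.62250 <1
  x=-2.146: |R|=0.29253 <1
  x=-5.414: |R|=1.03087 >1
  x=-5.264: |R|=1.00940 >1
Interval (-5.2000, 0).

(-5.2000, 0).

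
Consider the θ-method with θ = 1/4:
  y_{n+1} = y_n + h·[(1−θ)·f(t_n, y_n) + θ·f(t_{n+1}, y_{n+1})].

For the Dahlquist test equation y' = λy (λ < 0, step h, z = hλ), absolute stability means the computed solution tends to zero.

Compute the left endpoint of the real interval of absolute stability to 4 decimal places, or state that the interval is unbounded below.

z* = -4.0000.

On y'=λy, z=hλ:
  y_{n+1} = y_n + z·[3/4·y_n + 1/4·y_{n+1}] ⇒ (1 − 1/4z)y_{n+1} = (1 + 3/4z)y_n
  so R(z) = (1 + 3/4z)/(1 − 1/4z).

Find x<0 with |R(x)|<1.
x=-1.15: |R|=0.1068
R=−1: 1+3/4x = −1+1/4x ⇒ -1/2x=2 ⇒ x=2/(-1/2)=-4.0000
Confirm numerically:
  x=-3.167: |R|=0.76755 <1
  x=-1.883: |R|=0.28030 <1
  x=-1.792: |R|=0.23757 <1
  x=-4.472: |R|=1.11143 >1
  x=-4.370: |R|=1.08841 >1
  x=-4.082: |R|=1.02029 >1
Interval (-4.0000, 0).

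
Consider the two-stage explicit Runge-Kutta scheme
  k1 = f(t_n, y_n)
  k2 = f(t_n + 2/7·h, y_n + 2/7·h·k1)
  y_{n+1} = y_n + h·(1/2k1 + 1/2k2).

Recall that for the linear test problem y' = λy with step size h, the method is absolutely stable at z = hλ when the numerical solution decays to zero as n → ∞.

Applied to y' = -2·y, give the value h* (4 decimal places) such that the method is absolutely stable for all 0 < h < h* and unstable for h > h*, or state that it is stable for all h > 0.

(-7.0000,0); λ=-2 ⇒ h* = (7)/2 = 3.5000.

Test eqn y'=λy, z=hλ:
  k1=λy_n ⇒ h·k1=z·y_n;  k2=λ(1+2/7z)y_n ⇒ h·k2=z(1+2/7z)y_n
  y_{n+1}/y_n = 1 + 1/2z + 1/2z(1+2/7z) = 1 + z + 1/7z²
  R(z) = 1 + z + 1/7z².

Find x<0 with |R(x)|<1.
x=-0.79: |R|=0.2992
R=1: x+1/7x²=0 ⇒ x=−7=-7.0000; min R=1−1/(4·1/7)=-0.7500>−1
Confirm numerically:
  x=-4.645: |R|=0.56271 <1
  x=-4.484: |R|=0.61168 <1
  x=-4.137: |R|=0.69203 <1
  x=-3.952: |R|=0.72081 <1
  x=-7.528: |R|=1.56783 >1
  x=-7.499: |R|=1.53457 >1
Interval (-7.0000, 0).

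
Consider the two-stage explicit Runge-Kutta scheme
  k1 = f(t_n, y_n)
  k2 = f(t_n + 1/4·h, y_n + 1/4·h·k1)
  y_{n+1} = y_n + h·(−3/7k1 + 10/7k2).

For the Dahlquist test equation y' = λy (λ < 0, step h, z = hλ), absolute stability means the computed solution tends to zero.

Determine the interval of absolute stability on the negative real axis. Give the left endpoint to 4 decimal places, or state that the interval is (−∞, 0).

Set f=λy, z=hλ:
  k1=λy_n ⇒ h·k1=z·y_n;  k2=λ(1+1/4z)y_n ⇒ h·k2=z(1+1/4z)y_n
  y_{n+1}/y_n = 1 − 3/7z + 10/7z(1+1/4z) = 1 + z + 5/14z²
  ⇒ R(z) = 1 + z + 5/14z².

Find x<0 with |R(x)|<1.
x=-0.32: |R|=0.7166
R=1: x+5/14x²=0 ⇒ x=−14/5=-2.8000; min R=1−1/(4·5/14)=0.3000>−1
Confirm numerically:
  x=-2.402: |R|=0.65857 <1
  x=-2.319: |R|=0.60163 <1
  x=-1.624: |R|=0.31792 <1
  x=-1.214: |R|=0.31236 <1
  x=-3.160: |R|=1.40629 >1
  x=-2.918: |R|=1.12297 >1
Interval (-2.8000, 0).

z∈(-2.8000,0).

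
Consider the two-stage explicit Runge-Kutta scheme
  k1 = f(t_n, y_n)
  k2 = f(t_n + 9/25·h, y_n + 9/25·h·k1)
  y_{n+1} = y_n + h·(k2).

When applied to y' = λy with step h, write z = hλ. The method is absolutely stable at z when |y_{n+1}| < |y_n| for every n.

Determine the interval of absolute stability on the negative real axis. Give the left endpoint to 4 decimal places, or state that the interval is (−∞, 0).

(-2.7778, 0).

Set f=λy, z=hλ:
  k1=λy_n ⇒ h·k1=z·y_n;  k2=λ(1+9/25z)y_n ⇒ h·k2=z(1+9/25z)y_n
  y_{n+1}/y_n = 1 + z(1+9/25z) = 1 + z + 9/25z²
  R(z) = 1 + z + 9/25z².

Solve |R(x)|<1 on ℝ⁻.
x=-1.05: |R|=0.3469
R=1: x+9/25x²=0 ⇒ x=−25/9=-2.7778; min R=1−1/(4·9/25)=0.3056>−1
Confirm numerically:
  x=-2.270: |R|=0.58504 <1
  x=-2.044: |R|=0.46006 <1
  x=-1.980: |R|=0.43134 <1
  x=-2.927: |R|=1.15724 >1
  x=-2.888: |R|=1.11460 >1
Interval (-2.7778, 0).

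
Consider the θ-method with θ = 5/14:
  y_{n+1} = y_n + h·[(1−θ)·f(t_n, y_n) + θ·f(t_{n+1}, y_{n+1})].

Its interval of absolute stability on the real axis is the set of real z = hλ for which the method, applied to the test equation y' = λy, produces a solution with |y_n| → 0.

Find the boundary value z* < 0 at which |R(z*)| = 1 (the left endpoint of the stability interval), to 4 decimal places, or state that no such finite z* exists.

left endpoint -7.0000.

With y'=λy (z=hλ):
  y_{n+1} = y_n + z·[9/14·y_n + 5/14·y_{n+1}] ⇒ (1 − 5/14z)y_{n+1} = (1 + 9/14z)y_n
  so R(z) = (1 + 9/14z)/(1 − 5/14z).

Need |R(x)|<1, x<0.
x=-0.55: |R|=0.5403
R=−1: 1+9/14x = −1+5/14x ⇒ -2/7x=2 ⇒ x=2/(-2/7)=-7.0000
Confirm numerically:
  x=-5.234: |R|=0.82415 <1
  x=-3.505: |R|=0.55654 <1
  x=-3.203: |R|=0.49399 <1
  x=-7.255: |R|=1.02029 >1
  x=-7.233: |R|=1.01858 >1
  x=-7.108: |R|=1.00872 >1
Interval (-7.0000, 0).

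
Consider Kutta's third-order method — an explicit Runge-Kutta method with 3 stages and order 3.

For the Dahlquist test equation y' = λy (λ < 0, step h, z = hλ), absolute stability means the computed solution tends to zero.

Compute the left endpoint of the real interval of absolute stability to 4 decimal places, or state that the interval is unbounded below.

left endpoint -2.5127.

With y'=λy (z=hλ):
  order 3, 3-stage ⇒ R(z)=1+z+z^2/2+z^3/6
  (e.g. R(-1.27)=0.19505, |R|=0.19505)

Find x<0 with |R(x)|<1.
x=-1.27: |R|=0.1951
|R(-1.96)|=0.2941 |R(-1.44)|=0.0991 |R(-1.12)|=0.2730
Bisect:
  x_lo=-2.9072 |R|=1.7765  x_hi=-0.3689 |R|=0.6908
  mid=-1.63806 |R|=0.02899 →hi
  mid=-2.27263 |R|=0.64651 →hi
  mid=-2.58992 |R|=1.13147 →lo
  mid=-2.43128 |R|=0.87098 →hi
  mid=-2.51060 |R|=0.99647 →hi
  mid=-2.55026 |R|=1.06275 →lo
  mid=-2.53043 |R|=1.02931 →lo
  mid=-2.52051 |R|=1.01282 →lo
  mid=-2.51556 |R|=1.00463 →lo
  ...
  [-2.51277,-2.51261] ⇒ x*=-2.5127
So |R|<1 on (-2.5127, 0).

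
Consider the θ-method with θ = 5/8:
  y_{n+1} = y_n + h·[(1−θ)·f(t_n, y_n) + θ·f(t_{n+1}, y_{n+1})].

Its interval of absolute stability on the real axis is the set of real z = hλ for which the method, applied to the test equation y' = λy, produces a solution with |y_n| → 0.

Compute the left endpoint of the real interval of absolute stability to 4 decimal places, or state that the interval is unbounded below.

interval (−∞, 0).

With y'=λy (z=hλ):
  y_{n+1} = y_n + z·[3/8·y_n + 5/8·y_{n+1}] ⇒ (1 − 5/8z)y_{n+1} = (1 + 3/8z)y_n
  so R(z) = (1 + 3/8z)/(1 − 5/8z).

Boundary: |R(x)|=1, x<0.
x=-0.83: |R|=0.4535
x=-2: |R|=0.1111
x=-10: |R|=0.3793
x=-100: |R|=0.5748
θ=5/8≥1/2 ⇒ |1+3/8x|<|1−5/8x| ∀x<0 ⇒ interval (−∞,0).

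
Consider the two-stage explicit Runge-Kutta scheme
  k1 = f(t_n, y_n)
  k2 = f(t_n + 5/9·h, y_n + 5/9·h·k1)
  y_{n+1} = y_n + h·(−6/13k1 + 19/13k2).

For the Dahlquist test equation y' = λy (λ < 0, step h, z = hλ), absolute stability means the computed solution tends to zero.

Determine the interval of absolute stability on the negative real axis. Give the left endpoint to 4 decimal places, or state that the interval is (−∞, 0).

Set f=λy, z=hλ:
  k1=λy_n ⇒ h·k1=z·y_n;  k2=λ(1+5/9z)y_n ⇒ h·k2=z(1+5/9z)y_n
  y_{n+1}/y_n = 1 − 6/13z + 19/13z(1+5/9z) = 1 + z + 95/117z²
  R(z) = 1 + z + 95/117z².

Find x<0 with |R(x)|<1.
x=-0.6: |R|=0.6923
R=1: x+95/117x²=0 ⇒ x=−117/95=-1.2316; min R=1−1/(4·95/117)=0.6921>−1
Confirm numerically:
  x=-1.172: |R|=0.94330 <1
  x=-1.019: |R|=0.82411 <1
  x=-0.740: |R|=0.70463 <1
  x=-1.805: |R|=1.84040 >1
  x=-1.789: |R|=1.80971 >1
  x=-1.782: |R|=1.79642 >1
So |R|<1 on (-1.2316, 0).

(-1.2316, 0).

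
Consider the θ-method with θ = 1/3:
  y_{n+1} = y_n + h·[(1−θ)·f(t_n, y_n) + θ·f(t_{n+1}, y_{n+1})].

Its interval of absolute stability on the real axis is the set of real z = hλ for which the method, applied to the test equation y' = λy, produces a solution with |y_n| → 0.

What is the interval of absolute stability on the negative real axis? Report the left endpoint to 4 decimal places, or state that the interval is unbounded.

Test eqn y'=λy, z=hλ:
  y_{n+1} = y_n + z·[2/3·y_n + 1/3·y_{n+1}] ⇒ (1 − 1/3z)y_{n+1} = (1 + 2/3z)y_n
  R(z) = (1 + 2/3z)/(1 − 1/3z).

Find x<0 with |R(x)|<1.
x=-0.9: |R|=0.3077
R=−1: 1+2/3x = −1+1/3x ⇒ -1/3x=2 ⇒ x=2/(-1/3)=-6.0000
Confirm numerically:
  x=-4.826: |R|=0.84999 <1
  x=-4.223: |R|=0.75398 <1
  x=-2.993: |R|=0.49825 <1
  x=-2.483: |R|=0.35856 <1
  x=-6.368: |R|=1.03928 >1
  x=-6.065: |R|=1.00717 >1
Interval (-6.0000, 0).

(-6.0000, 0).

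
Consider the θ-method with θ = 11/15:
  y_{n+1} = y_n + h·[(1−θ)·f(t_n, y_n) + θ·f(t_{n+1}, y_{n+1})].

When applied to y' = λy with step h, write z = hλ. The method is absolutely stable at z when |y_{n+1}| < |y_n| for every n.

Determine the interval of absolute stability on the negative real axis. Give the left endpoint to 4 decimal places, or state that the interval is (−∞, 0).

Test eqn y'=λy, z=hλ:
  y_{n+1} = y_n + z·[4/15·y_n + 11/15·y_{n+1}] ⇒ (1 − 11/15z)y_{n+1} = (1 + 4/15z)y_n
  ⇒ R(z) = (1 + 4/15z)/(1 − 11/15z).

Solve |R(x)|<1 on ℝ⁻.
x=-1.66: |R|=0.2514
x=-2: |R|=0.1892
x=-10: |R|=0.2000
x=-100: |R|=0.3453
θ=11/15≥1/2 ⇒ |1+4/15x|<|1−11/15x| ∀x<0 ⇒ stable on all of ℝ⁻.

unbounded; (−∞, 0).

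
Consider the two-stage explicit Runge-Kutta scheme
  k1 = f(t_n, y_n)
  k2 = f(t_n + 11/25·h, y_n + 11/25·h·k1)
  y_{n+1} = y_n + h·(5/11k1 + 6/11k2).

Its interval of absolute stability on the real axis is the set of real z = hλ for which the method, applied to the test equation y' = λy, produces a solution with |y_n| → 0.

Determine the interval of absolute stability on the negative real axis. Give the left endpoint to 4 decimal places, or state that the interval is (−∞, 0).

With y'=λy (z=hλ):
  k1=λy_n ⇒ h·k1=z·y_n;  k2=λ(1+11/25z)y_n ⇒ h·k2=z(1+11/25z)y_n
  y_{n+1}/y_n = 1 + 5/11z + 6/11z(1+11/25z) = 1 + z + 6/25z²
  R(z) = 1 + z + 6/25z².

Need |R(x)|<1, x<0.
x=-0.47: |R|=0.5830
R=1: x+6/25x²=0 ⇒ x=−25/6=-4.1667; min R=1−1/(4·6/25)=-0.0417>−1
Confirm numerically:
  x=-3.567: |R|=0.48664 <1
  x=-2.698: |R|=0.04901 <1
  x=-1.772: |R|=0.01840 <1
  x=-4.444: |R|=1.29579 >1
  x=-4.326: |R|=1.16543 >1
So |R|<1 on (-4.1667, 0).

(-4.1667, 0).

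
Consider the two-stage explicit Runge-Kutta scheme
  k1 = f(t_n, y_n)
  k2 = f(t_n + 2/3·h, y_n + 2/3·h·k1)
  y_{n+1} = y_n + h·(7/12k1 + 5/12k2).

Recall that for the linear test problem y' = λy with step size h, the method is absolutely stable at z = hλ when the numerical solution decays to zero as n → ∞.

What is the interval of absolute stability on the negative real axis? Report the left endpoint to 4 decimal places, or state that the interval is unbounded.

(-3.6000, 0).

With y'=λy (z=hλ):
  k1=λy_n ⇒ h·k1=z·y_n;  k2=λ(1+2/3z)y_n ⇒ h·k2=z(1+2/3z)y_n
  y_{n+1}/y_n = 1 + 7/12z + 5/12z(1+2/3z) = 1 + z + 5/18z²
  Hence R(z) = 1 + z + 5/18z².

Need |R(x)|<1, x<0.
x=-0.92: |R|=0.3151
R=1: x+5/18x²=0 ⇒ x=−18/5=-3.6000; min R=1−1/(4·5/18)=0.1000>−1
Confirm numerically:
  x=-3.524: |R|=0.92560 <1
  x=-3.405: |R|=0.81556 <1
  x=-2.007: |R|=0.11190 <1
  x=-4.006: |R|=1.45179 >1
  x=-3.644: |R|=1.04454 >1
Stable set (-3.6000, 0).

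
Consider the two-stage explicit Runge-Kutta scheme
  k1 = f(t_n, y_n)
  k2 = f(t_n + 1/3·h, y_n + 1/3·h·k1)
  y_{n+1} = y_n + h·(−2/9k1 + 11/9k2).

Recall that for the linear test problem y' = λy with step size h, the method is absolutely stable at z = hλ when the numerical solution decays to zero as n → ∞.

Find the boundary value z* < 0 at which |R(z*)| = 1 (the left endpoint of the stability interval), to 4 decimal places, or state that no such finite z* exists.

z* = -2.4545.

With y'=λy (z=hλ):
  k1=λy_n ⇒ h·k1=z·y_n;  k2=λ(1+1/3z)y_n ⇒ h·k2=z(1+1/3z)y_n
  y_{n+1}/y_n = 1 − 2/9z + 11/9z(1+1/3z) = 1 + z + 11/27z²
  ⇒ R(z) = 1 + z + 11/27z².

Need |R(x)|<1, x<0.
x=-0.58: |R|=0.5571
R=1: x+11/27x²=0 ⇒ x=−27/11=-2.4545; min R=1−1/(4·11/27)=0.3864>−1
Confirm numerically:
  x=-2.390: |R|=0.93715 <1
  x=-1.695: |R|=0.47549 <1
  x=-1.393: |R|=0.39755 <1
  x=-2.704: |R|=1.27481 >1
  x=-2.695: |R|=1.26401 >1
So |R|<1 on (-2.4545, 0).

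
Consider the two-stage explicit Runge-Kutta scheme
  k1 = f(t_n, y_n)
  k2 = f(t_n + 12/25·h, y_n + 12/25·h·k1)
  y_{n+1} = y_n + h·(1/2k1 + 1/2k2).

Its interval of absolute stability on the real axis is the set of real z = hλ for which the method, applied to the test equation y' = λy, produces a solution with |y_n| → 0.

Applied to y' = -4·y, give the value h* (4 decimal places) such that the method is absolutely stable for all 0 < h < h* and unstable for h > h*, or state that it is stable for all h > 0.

On y'=λy, z=hλ:
  k1=λy_n ⇒ h·k1=z·y_n;  k2=λ(1+12/25z)y_n ⇒ h·k2=z(1+12/25z)y_n
  y_{n+1}/y_n = 1 + 1/2z + 1/2z(1+12/25z) = 1 + z + 6/25z²
  so R(z) = 1 + z + 6/25z².

Solve |R(x)|<1 on ℝ⁻.
x=-1.69: |R|=0.0045
R=1: x+6/25x²=0 ⇒ x=−25/6=-4.1667; min R=1−1/(4·6/25)=-0.0417>−1
Confirm numerically:
  x=-2.253: |R|=0.03476 <1
  x=-2.222: |R|=0.03705 <1
  x=-1.755: |R|=0.01579 <1
  x=-4.630: |R|=1.51486 >1
  x=-4.514: |R|=1.37629 >1
So |R|<1 on (-4.1667, 0).

(-4.1667,0); λ=-4 ⇒ h* = (25/6)/4 = 1.0417.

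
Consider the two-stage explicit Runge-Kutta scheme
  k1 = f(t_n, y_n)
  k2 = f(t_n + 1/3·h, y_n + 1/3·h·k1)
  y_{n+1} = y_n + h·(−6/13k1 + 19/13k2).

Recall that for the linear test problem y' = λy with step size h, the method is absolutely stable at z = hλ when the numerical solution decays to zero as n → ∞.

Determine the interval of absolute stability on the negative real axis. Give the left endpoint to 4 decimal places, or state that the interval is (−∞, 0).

Set f=λy, z=hλ:
  k1=λy_n ⇒ h·k1=z·y_n;  k2=λ(1+1/3z)y_n ⇒ h·k2=z(1+1/3z)y_n
  y_{n+1}/y_n = 1 − 6/13z + 19/13z(1+1/3z) = 1 + z + 19/39z²
  R(z) = 1 + z + 19/39z².

Find x<0 with |R(x)|<1.
x=-1.8: |R|=0.7785
R=1: x+19/39x²=0 ⇒ x=−39/19=-2.0526; min R=1−1/(4·19/39)=0.4868>−1
Confirm numerically:
  x=-1.784: |R|=0.76652 <1
  x=-1.396: |R|=0.55342 <1
  x=-1.186: |R|=0.49926 <1
  x=-0.920: |R|=0.49235 <1
  x=-2.497: |R|=1.54057 >1
  x=-2.496: |R|=1.53914 >1
  x=-2.184: |R|=1.13978 >1
Stable set (-2.0526, 0).

(-2.0526, 0).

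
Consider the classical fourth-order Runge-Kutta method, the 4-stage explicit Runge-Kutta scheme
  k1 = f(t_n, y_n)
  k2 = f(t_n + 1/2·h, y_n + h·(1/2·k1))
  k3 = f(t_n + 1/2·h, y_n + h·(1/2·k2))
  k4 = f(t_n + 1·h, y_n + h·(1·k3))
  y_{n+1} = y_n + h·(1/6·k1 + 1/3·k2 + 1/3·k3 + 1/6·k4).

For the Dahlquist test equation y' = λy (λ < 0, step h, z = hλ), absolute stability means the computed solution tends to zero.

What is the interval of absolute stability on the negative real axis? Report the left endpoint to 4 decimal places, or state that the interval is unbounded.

z∈(-2.7853,0).

Test eqn y'=λy, z=hλ:
  order 4, 4-stage ⇒ R(z)=1+z+z^2/2+z^3/6+z^4/24
  (e.g. R(-1.61)=0.27046, |R|=0.27046)

Boundary: |R(x)|=1, x<0.
x=-1.61: |R|=0.2705
|R(-2.76)|=0.9625 |R(-1.68)|=0.2728 |R(-0.91)|=0.4070
Bisect:
  x_lo=-3.5591 |R|=2.9465  x_hi=-0.1771 |R|=0.8377
  mid=-1.86811 |R|=0.29770 →hi
  mid=-2.71363 |R|=0.89722 →hi
  mid=-3.13639 |R|=1.67189 →lo
  mid=-2.92501 |R|=1.23191 →lo
  mid=-2.81932 |R|=1.05252 →lo
  mid=-2.76647 |R|=0.97199 →hi
  mid=-2.79290 |R|=1.01152 →lo
  mid=-2.77968 |R|=0.99158 →hi
  mid=-2.78629 |R|=1.00150 →lo
  mid=-2.78299 |R|=0.99653 →hi
  ...
  [-2.78546,-2.78526] ⇒ x*=-2.7853
So |R|<1 on (-2.7853, 0).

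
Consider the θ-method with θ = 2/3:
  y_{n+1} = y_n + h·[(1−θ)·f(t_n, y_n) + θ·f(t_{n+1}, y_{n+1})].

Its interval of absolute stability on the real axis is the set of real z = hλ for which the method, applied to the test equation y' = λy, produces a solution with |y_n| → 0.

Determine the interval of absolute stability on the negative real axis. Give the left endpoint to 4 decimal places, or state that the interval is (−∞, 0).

Set f=λy, z=hλ:
  y_{n+1} = y_n + z·[1/3·y_n + 2/3·y_{n+1}] ⇒ (1 − 2/3z)y_{n+1} = (1 + 1/3z)y_n
  ⇒ R(z) = (1 + 1/3z)/(1 − 2/3z).

Need |R(x)|<1, x<0.
x=-0.45: |R|=0.6538
x=-2: |R|=0.1429
x=-10: |R|=0.3043
x=-100: |R|=0.4778
θ=2/3≥1/2 ⇒ |1+1/3x|<|1−2/3x| ∀x<0 ⇒ stable on all of ℝ⁻.

unbounded; (−∞, 0).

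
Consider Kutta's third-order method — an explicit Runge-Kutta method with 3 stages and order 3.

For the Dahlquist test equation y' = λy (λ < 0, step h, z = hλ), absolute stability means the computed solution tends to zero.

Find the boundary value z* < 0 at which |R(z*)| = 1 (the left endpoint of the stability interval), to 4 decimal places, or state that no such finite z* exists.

Set f=λy, z=hλ:
  order 3, 3-stage ⇒ R(z)=1+z+z^2/2+z^3/6
  (e.g. R(-1.54)=0.03709, |R|=0.03709)

Boundary: |R(x)|=1, x<0.
x=-1.54: |R|=0.0371
|R(-2.9)|=1.7598 |R(-1.61)|=0.0095 |R(-0.72)|=0.4770
Bisect:
  x_lo=-3.2170 |R|=2.5911  x_hi=-0.3588 |R|=0.6979
  mid=-1.78786 |R|=0.14210 →hi
  mid=-2.50240 |R|=0.98308 →hi
  mid=-2.85968 |R|=1.66842 →lo
  mid=-2.68104 |R|=1.29893 →lo
  mid=-2.59172 |R|=1.13465 →lo
  mid=-2.54706 |R|=1.05732 →lo
  mid=-2.52473 |R|=1.01982 →lo
  mid=-2.51357 |R|=1.00135 →lo
  ...
  [-2.51287,-2.51270] ⇒ x*=-2.5127
Interval (-2.5127, 0).

z* = -2.5127.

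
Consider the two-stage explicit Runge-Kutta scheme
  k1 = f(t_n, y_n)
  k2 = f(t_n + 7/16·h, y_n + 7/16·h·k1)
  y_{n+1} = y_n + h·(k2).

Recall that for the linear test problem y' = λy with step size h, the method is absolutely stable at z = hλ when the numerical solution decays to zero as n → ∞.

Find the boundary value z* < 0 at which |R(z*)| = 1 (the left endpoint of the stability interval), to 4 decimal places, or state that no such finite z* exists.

With y'=λy (z=hλ):
  k1=λy_n ⇒ h·k1=z·y_n;  k2=λ(1+7/16z)y_n ⇒ h·k2=z(1+7/16z)y_n
  y_{n+1}/y_n = 1 + z(1+7/16z) = 1 + z + 7/16z²
  ⇒ R(z) = 1 + z + 7/16z².

Need |R(x)|<1, x<0.
x=-0.97: |R|=0.4416
R=1: x+7/16x²=0 ⇒ x=−16/7=-2.2857; min R=1−1/(4·7/16)=0.4286>−1
Confirm numerically:
  x=-2.156: |R|=0.87765 <1
  x=-1.722: |R|=0.57531 <1
  x=-1.484: |R|=0.47949 <1
  x=-2.886: |R|=1.75794 >1
  x=-2.638: |R|=1.40658 >1
  x=-2.436: |R|=1.16017 >1
Interval (-2.2857, 0).

z* = -2.2857.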